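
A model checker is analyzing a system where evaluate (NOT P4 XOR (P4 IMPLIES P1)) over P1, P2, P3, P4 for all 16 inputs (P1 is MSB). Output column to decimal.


Formula: (NOT P4 XOR (P4 IMPLIES P1)) over P1, P2, P3, P4 (16 rows)
Evaluate each row (bits = P1,P2,P3,P4, MSB first):
  row 0 [0000]: (NOT 0 XOR (0 IMPLIES 0)) -> 0
  row 1 [0001]: (NOT 1 XOR (1 IMPLIES 0)) -> 0
  row 2 [0010]: (NOT 0 XOR (0 IMPLIES 0)) -> 0
  row 3 [0011]: (NOT 1 XOR (1 IMPLIES 0)) -> 0
  row 4 [0100]: (NOT 0 XOR (0 IMPLIES 0)) -> 0
  row 5 [0101]: (NOT 1 XOR (1 IMPLIES 0)) -> 0
  row 6 [0110]: (NOT 0 XOR (0 IMPLIES 0)) -> 0
  row 7 [0111]: (NOT 1 XOR (1 IMPLIES 0)) -> 0
  row 8 [1000]: (NOT 0 XOR (0 IMPLIES 1)) -> 0
  row 9 [1001]: (NOT 1 XOR (1 IMPLIES 1)) -> 1
  row 10 [1010]: (NOT 0 XOR (0 IMPLIES 1)) -> 0
  row 11 [1011]: (NOT 1 XOR (1 IMPLIES 1)) -> 1
  row 12 [1100]: (NOT 0 XOR (0 IMPLIES 1)) -> 0
  row 13 [1101]: (NOT 1 XOR (1 IMPLIES 1)) -> 1
  row 14 [1110]: (NOT 0 XOR (0 IMPLIES 1)) -> 0
  row 15 [1111]: (NOT 1 XOR (1 IMPLIES 1)) -> 1
Full result column, 4 rows per line (P1,P2 fixed per line; P3,P4 runs 00..11 left to right):
  rows 0-3 [P1,P2=00]: 0000  = hex 0
  rows 4-7 [P1,P2=01]: 0000  = hex 0
  rows 8-11 [P1,P2=10]: 0101  = hex 5
  rows 12-15 [P1,P2=11]: 0101  = hex 5
Output column (row 0 .. row 15) = 0000000001010101
Output column grouped in 4s = 0000 0000 0101 0101 = 0x0055
Convert to decimal digit by digit (value = value*16 + digit):
  0 -> 0
  0*16 + 0 = 0
  0*16 + 5 = 5
  5*16 + 5 = 85
Decimal = 85

85


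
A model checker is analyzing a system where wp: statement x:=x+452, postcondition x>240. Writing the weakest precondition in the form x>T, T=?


Formula: wp(x:=E, P) = P[E/x] (substitute E for x in postcondition)
Step 1: Postcondition: x>240
Step 2: Substitute x+452 for x: x+452>240
Step 3: Solve for x: x > 240-452 = -212

-212


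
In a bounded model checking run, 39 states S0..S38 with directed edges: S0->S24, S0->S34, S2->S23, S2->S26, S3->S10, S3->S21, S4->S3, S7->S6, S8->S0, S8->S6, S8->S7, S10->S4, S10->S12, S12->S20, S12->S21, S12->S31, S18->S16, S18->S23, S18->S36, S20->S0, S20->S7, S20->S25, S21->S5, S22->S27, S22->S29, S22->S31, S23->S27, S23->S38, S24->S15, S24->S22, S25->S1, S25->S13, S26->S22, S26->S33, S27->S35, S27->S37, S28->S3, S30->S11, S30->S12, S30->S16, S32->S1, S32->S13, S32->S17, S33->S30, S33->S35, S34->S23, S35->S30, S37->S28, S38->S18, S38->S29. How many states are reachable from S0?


BFS from S0:
  layer 0: {S0}
  layer 1: {S24, S34}
  layer 2: {S15, S22, S23}
  layer 3: {S27, S29, S31, S38}
  layer 4: {S18, S35, S37}
  layer 5: {S16, S28, S30, S36}
  layer 6: {S3, S11, S12}
  layer 7: {S10, S20, S21}
  layer 8: {S4, S5, S7, S25}
  layer 9: {S1, S6, S13}
Reachable set: {S0, S1, S3, S4, S5, S6, S7, S10, S11, S12, S13, S15, S16, S18, S20, S21, S22, S23, S24, S25, S27, S28, S29, S30, S31, S34, S35, S36, S37, S38}
Count = 30

30


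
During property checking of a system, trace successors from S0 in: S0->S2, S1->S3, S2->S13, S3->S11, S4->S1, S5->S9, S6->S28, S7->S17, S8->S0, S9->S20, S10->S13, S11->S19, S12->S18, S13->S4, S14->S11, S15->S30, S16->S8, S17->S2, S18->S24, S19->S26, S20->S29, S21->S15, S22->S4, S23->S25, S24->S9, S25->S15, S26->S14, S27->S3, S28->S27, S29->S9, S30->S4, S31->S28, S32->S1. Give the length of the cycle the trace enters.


Trace from S0 until a state repeats:
  S0 -> S2 -> S13 -> S4 -> S1 -> S3 -> S11 -> S19 -> S26 -> S14 -> S11
S11 first seen at step 6, revisited at step 10.
Cycle length = 10 - 6 = 4

4


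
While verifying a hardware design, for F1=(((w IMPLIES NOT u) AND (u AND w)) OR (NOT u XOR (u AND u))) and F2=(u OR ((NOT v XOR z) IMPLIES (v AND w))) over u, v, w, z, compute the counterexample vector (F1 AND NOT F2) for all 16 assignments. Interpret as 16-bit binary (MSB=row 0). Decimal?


F1 = (((w IMPLIES NOT u) AND (u AND w)) OR (NOT u XOR (u AND u)))
F2 = (u OR ((NOT v XOR z) IMPLIES (v AND w)))
Counterexample to F1=>F2 is where F1=1 and F2=0.
Evaluate each row (bits = u,v,w,z, MSB first):
  row 0 [0000]: F1=1 F2=0 -> F1&~F2 -> 1
  row 1 [0001]: F1=1 F2=1 -> F1&~F2 -> 0
  row 2 [0010]: F1=1 F2=0 -> F1&~F2 -> 1
  row 3 [0011]: F1=1 F2=1 -> F1&~F2 -> 0
  row 4 [0100]: F1=1 F2=1 -> F1&~F2 -> 0
  row 5 [0101]: F1=1 F2=0 -> F1&~F2 -> 1
  row 6 [0110]: F1=1 F2=1 -> F1&~F2 -> 0
  row 7 [0111]: F1=1 F2=1 -> F1&~F2 -> 0
  row 8 [1000]: F1=1 F2=1 -> F1&~F2 -> 0
  row 9 [1001]: F1=1 F2=1 -> F1&~F2 -> 0
  row 10 [1010]: F1=1 F2=1 -> F1&~F2 -> 0
  row 11 [1011]: F1=1 F2=1 -> F1&~F2 -> 0
  row 12 [1100]: F1=1 F2=1 -> F1&~F2 -> 0
  row 13 [1101]: F1=1 F2=1 -> F1&~F2 -> 0
  row 14 [1110]: F1=1 F2=1 -> F1&~F2 -> 0
  row 15 [1111]: F1=1 F2=1 -> F1&~F2 -> 0
Full result column, 4 rows per line (u,v fixed per line; w,z runs 00..11 left to right):
  rows 0-3 [u,v=00]: 1010  = hex A
  rows 4-7 [u,v=01]: 0100  = hex 4
  rows 8-11 [u,v=10]: 0000  = hex 0
  rows 12-15 [u,v=11]: 0000  = hex 0
Counterexample vector (row 0 .. row 15) = 1010010000000000
Output column grouped in 4s = 1010 0100 0000 0000 = 0xA400
Convert to decimal digit by digit (value = value*16 + digit):
  A -> 10
  10*16 + 4 = 164
  164*16 + 0 = 2624
  2624*16 + 0 = 41984
Decimal = 41984

41984


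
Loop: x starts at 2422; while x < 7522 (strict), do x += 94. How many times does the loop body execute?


Step 1: x goes from 2422 toward 7522 by 94; the body runs while x<7522, so iterations = ceil((bound-start)/step)
Step 2: Distance=5100
Step 3: ceil(5100/94)=55

55


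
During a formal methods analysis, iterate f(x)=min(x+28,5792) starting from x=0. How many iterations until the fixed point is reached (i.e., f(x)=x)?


Step 1: x=0, cap=5792, increment=28
Step 2: x grows by 28 each step until capped at 5792; fixed point is x=5792
Step 3: iterations = ceil(5792/28) = 207

207


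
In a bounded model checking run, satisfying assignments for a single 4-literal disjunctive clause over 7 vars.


Step 1: Total=2^7=128
Step 2: Unsat when all 4 false: 2^3=8
Step 3: Sat=128-8=120

120


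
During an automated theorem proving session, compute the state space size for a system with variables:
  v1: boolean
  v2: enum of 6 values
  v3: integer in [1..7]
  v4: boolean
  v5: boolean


State space = product of domain sizes of all variables.
Domain sizes:
  v1 (boolean): 2
  v2 (enum of 6 values): 6
  v3 (integer in [1..7]): 7
  v4 (boolean): 2
  v5 (boolean): 2
Product = 2 * 6 * 7 * 2 * 2 = 336

336


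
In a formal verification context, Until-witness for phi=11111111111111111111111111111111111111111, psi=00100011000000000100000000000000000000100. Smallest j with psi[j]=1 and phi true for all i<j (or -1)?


(phi U psi) at 0: need smallest j with psi[j]=1 and phi[i]=1 for all i in [0,j).
Scan from step 0:
  step 0: phi=1, psi=0 -> continue
  step 1: phi=1, psi=0 -> continue
  step 2: psi=1 and phi held for [0,2) -> witness found
Witness step = 2

2


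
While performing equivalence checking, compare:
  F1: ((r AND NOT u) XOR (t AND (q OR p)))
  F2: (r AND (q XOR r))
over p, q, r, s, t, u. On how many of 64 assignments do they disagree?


F1 = ((r AND NOT u) XOR (t AND (q OR p)))
F2 = (r AND (q XOR r))
Evaluate both on each of 64 rows (bits = p,q,r,s,t,u):
  row 0 [000000]: F1=0 F2=0 -> 0
  row 1 [000001]: F1=0 F2=0 -> 0
  row 2 [000010]: F1=0 F2=0 -> 0
  row 3 [000011]: F1=0 F2=0 -> 0
  row 4 [000100]: F1=0 F2=0 -> 0
  (every remaining row is evaluated the same way; all 64 results are listed next)
Full result column, 8 rows per line (p,q,r fixed per line; s,t,u runs 000..111 left to right):
  rows 0-7 [p,q,r=000]: 00000000  (ones: 0)
  rows 8-15 [p,q,r=001]: 01010101  (ones: 4)
  rows 16-23 [p,q,r=010]: 00110011  (ones: 4)
  rows 24-31 [p,q,r=011]: 10011001  (ones: 4)
  rows 32-39 [p,q,r=100]: 00110011  (ones: 4)
  rows 40-47 [p,q,r=101]: 01100110  (ones: 4)
  rows 48-55 [p,q,r=110]: 00110011  (ones: 4)
  rows 56-63 [p,q,r=111]: 10011001  (ones: 4)
Disagreements = 0+4+4+4+4+4+4+4 = 28

28


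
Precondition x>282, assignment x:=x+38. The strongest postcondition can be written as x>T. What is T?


Formula: sp(P, x:=E) = exists old_x. (x = E[old_x/x]) AND P[old_x/x] (old_x is the value of x before the assignment; eliminate old_x by solving x = E[old_x/x] for old_x)
Step 1: Precondition P: x>282, i.e. old_x > 282
Step 2: Assignment gives x = old_x + 38, so old_x = x - 38
Step 3: Substitute into P: x - 38 > 282
Step 4: Simplify: x > 282+38 = 320

320


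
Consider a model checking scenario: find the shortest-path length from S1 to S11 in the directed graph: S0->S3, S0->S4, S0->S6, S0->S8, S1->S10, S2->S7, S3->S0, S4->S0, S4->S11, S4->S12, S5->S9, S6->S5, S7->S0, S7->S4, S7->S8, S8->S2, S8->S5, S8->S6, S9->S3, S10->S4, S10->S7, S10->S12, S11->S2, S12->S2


BFS layer-by-layer from S1:
  dist 0: {S1}
  dist 1: {S10}
  dist 2: {S4, S7, S12}
  dist 3: {S0, S2, S8, S11}
  -> S11 reached at distance 3
Shortest path length = 3

3


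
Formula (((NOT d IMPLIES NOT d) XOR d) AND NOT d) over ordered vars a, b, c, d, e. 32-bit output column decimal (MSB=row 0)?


Formula: (((NOT d IMPLIES NOT d) XOR d) AND NOT d) over a, b, c, d, e (32 rows)
Evaluate each row (bits = a,b,c,d,e, MSB first):
  row 0 [00000]: (((NOT 0 IMPLIES NOT 0) XOR 0) AND NOT 0) -> 1
  row 1 [00001]: (((NOT 0 IMPLIES NOT 0) XOR 0) AND NOT 0) -> 1
  row 2 [00010]: (((NOT 1 IMPLIES NOT 1) XOR 1) AND NOT 1) -> 0
  row 3 [00011]: (((NOT 1 IMPLIES NOT 1) XOR 1) AND NOT 1) -> 0
  row 4 [00100]: (((NOT 0 IMPLIES NOT 0) XOR 0) AND NOT 0) -> 1
  row 5 [00101]: (((NOT 0 IMPLIES NOT 0) XOR 0) AND NOT 0) -> 1
  row 6 [00110]: (((NOT 1 IMPLIES NOT 1) XOR 1) AND NOT 1) -> 0
  row 7 [00111]: (((NOT 1 IMPLIES NOT 1) XOR 1) AND NOT 1) -> 0
  row 8 [01000]: (((NOT 0 IMPLIES NOT 0) XOR 0) AND NOT 0) -> 1
  row 9 [01001]: (((NOT 0 IMPLIES NOT 0) XOR 0) AND NOT 0) -> 1
  row 10 [01010]: (((NOT 1 IMPLIES NOT 1) XOR 1) AND NOT 1) -> 0
  row 11 [01011]: (((NOT 1 IMPLIES NOT 1) XOR 1) AND NOT 1) -> 0
  row 12 [01100]: (((NOT 0 IMPLIES NOT 0) XOR 0) AND NOT 0) -> 1
  row 13 [01101]: (((NOT 0 IMPLIES NOT 0) XOR 0) AND NOT 0) -> 1
  row 14 [01110]: (((NOT 1 IMPLIES NOT 1) XOR 1) AND NOT 1) -> 0
  row 15 [01111]: (((NOT 1 IMPLIES NOT 1) XOR 1) AND NOT 1) -> 0
  row 16 [10000]: (((NOT 0 IMPLIES NOT 0) XOR 0) AND NOT 0) -> 1
  row 17 [10001]: (((NOT 0 IMPLIES NOT 0) XOR 0) AND NOT 0) -> 1
  row 18 [10010]: (((NOT 1 IMPLIES NOT 1) XOR 1) AND NOT 1) -> 0
  row 19 [10011]: (((NOT 1 IMPLIES NOT 1) XOR 1) AND NOT 1) -> 0
  row 20 [10100]: (((NOT 0 IMPLIES NOT 0) XOR 0) AND NOT 0) -> 1
  row 21 [10101]: (((NOT 0 IMPLIES NOT 0) XOR 0) AND NOT 0) -> 1
  row 22 [10110]: (((NOT 1 IMPLIES NOT 1) XOR 1) AND NOT 1) -> 0
  row 23 [10111]: (((NOT 1 IMPLIES NOT 1) XOR 1) AND NOT 1) -> 0
  row 24 [11000]: (((NOT 0 IMPLIES NOT 0) XOR 0) AND NOT 0) -> 1
  row 25 [11001]: (((NOT 0 IMPLIES NOT 0) XOR 0) AND NOT 0) -> 1
  row 26 [11010]: (((NOT 1 IMPLIES NOT 1) XOR 1) AND NOT 1) -> 0
  row 27 [11011]: (((NOT 1 IMPLIES NOT 1) XOR 1) AND NOT 1) -> 0
  row 28 [11100]: (((NOT 0 IMPLIES NOT 0) XOR 0) AND NOT 0) -> 1
  row 29 [11101]: (((NOT 0 IMPLIES NOT 0) XOR 0) AND NOT 0) -> 1
  row 30 [11110]: (((NOT 1 IMPLIES NOT 1) XOR 1) AND NOT 1) -> 0
  row 31 [11111]: (((NOT 1 IMPLIES NOT 1) XOR 1) AND NOT 1) -> 0
Full result column, 4 rows per line (a,b,c fixed per line; d,e runs 00..11 left to right):
  rows 0-3 [a,b,c=000]: 1100  = hex C
  rows 4-7 [a,b,c=001]: 1100  = hex C
  rows 8-11 [a,b,c=010]: 1100  = hex C
  rows 12-15 [a,b,c=011]: 1100  = hex C
  rows 16-19 [a,b,c=100]: 1100  = hex C
  rows 20-23 [a,b,c=101]: 1100  = hex C
  rows 24-27 [a,b,c=110]: 1100  = hex C
  rows 28-31 [a,b,c=111]: 1100  = hex C
Output column (row 0 .. row 31) = 11001100110011001100110011001100
Output column grouped in 4s = 1100 1100 1100 1100 1100 1100 1100 1100 = 0xCCCCCCCC
Convert to decimal digit by digit (value = value*16 + digit):
  C -> 12
  12*16 + 12 (C) = 204
  204*16 + 12 (C) = 3276
  3276*16 + 12 (C) = 52428
  52428*16 + 12 (C) = 838860
  838860*16 + 12 (C) = 13421772
  13421772*16 + 12 (C) = 214748364
  214748364*16 + 12 (C) = 3435973836
Decimal = 3435973836

3435973836


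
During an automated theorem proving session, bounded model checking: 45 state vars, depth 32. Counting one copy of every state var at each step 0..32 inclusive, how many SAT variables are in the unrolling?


BMC unrolls to depth k, creating one copy of each state var for steps 0..k.
Step count = 32 + 1 = 33 (steps 0 through 32)
Vars per step = 45
Total = 45 * 33 = 1485

1485


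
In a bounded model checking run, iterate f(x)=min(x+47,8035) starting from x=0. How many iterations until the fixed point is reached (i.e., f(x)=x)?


Step 1: x=0, cap=8035, increment=47
Step 2: x grows by 47 each step until capped at 8035; fixed point is x=8035
Step 3: iterations = ceil(8035/47) = 171

171


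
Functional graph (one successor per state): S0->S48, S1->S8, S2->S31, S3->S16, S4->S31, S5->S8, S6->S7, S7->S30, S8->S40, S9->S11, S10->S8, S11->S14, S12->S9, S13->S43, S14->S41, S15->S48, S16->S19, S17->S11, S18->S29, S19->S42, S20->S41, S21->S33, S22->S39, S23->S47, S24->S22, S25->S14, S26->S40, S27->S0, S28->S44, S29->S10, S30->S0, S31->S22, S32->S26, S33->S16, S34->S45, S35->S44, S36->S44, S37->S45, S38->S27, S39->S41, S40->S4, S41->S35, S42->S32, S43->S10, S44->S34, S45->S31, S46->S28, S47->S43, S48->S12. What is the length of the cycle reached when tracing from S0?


Trace from S0 until a state repeats:
  S0 -> S48 -> S12 -> S9 -> S11 -> S14 -> S41 -> S35 -> S44 -> S34 -> S45 -> S31 -> S22 -> S39 -> S41
S41 first seen at step 6, revisited at step 14.
Cycle length = 14 - 6 = 8

8


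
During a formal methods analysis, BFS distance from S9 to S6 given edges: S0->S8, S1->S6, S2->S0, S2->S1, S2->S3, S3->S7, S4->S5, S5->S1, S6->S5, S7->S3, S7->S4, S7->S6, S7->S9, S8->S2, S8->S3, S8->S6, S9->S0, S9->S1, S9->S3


BFS layer-by-layer from S9:
  dist 0: {S9}
  dist 1: {S0, S1, S3}
  dist 2: {S6, S7, S8}
  -> S6 reached at distance 2
Shortest path length = 2

2


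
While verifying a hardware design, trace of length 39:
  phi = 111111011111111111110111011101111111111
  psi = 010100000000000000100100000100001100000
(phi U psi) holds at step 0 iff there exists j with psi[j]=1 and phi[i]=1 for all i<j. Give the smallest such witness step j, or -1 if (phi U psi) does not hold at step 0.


(phi U psi) at 0: need smallest j with psi[j]=1 and phi[i]=1 for all i in [0,j).
Scan from step 0:
  step 0: phi=1, psi=0 -> continue
  step 1: psi=1 and phi held for [0,1) -> witness found
Witness step = 1

1


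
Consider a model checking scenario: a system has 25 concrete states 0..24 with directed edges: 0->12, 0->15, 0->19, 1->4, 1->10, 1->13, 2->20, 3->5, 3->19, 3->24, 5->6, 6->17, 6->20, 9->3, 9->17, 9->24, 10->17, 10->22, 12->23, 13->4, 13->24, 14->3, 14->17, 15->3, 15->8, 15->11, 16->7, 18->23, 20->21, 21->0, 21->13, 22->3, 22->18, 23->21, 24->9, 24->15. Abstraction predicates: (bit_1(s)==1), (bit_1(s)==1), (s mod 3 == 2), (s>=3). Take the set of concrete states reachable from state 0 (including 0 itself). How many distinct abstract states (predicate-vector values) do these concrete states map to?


BFS from 0:
Concrete reachable: {0, 3, 4, 5, 6, 8, 9, 11, 12, 13, 15, 17, 19, 20, 21, 23, 24}
Abstract via predicates (bit_1(s)==1), (bit_1(s)==1), (s mod 3 == 2), (s>=3):
  (0,0,0,0) <- {0}
  (0,0,0,1) <- {4, 9, 12, 13, 21, 24}
  (0,0,1,1) <- {5, 8, 17, 20}
  (1,1,0,1) <- {3, 6, 15, 19}
  (1,1,1,1) <- {11, 23}
Distinct abstract states = 5

5


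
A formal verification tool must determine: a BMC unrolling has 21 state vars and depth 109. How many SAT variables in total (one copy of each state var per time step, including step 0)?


BMC unrolls to depth k, creating one copy of each state var for steps 0..k.
Step count = 109 + 1 = 110 (steps 0 through 109)
Vars per step = 21
Total = 21 * 110 = 2310

2310


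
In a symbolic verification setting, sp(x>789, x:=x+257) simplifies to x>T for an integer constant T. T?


Formula: sp(P, x:=E) = exists old_x. (x = E[old_x/x]) AND P[old_x/x] (old_x is the value of x before the assignment; eliminate old_x by solving x = E[old_x/x] for old_x)
Step 1: Precondition P: x>789, i.e. old_x > 789
Step 2: Assignment gives x = old_x + 257, so old_x = x - 257
Step 3: Substitute into P: x - 257 > 789
Step 4: Simplify: x > 789+257 = 1046

1046


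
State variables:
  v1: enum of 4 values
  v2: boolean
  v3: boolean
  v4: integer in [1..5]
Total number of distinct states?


State space = product of domain sizes of all variables.
Domain sizes:
  v1 (enum of 4 values): 4
  v2 (boolean): 2
  v3 (boolean): 2
  v4 (integer in [1..5]): 5
Product = 4 * 2 * 2 * 5 = 80

80


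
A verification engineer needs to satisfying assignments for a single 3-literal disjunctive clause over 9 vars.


Step 1: Total=2^9=512
Step 2: Unsat when all 3 false: 2^6=64
Step 3: Sat=512-64=448

448


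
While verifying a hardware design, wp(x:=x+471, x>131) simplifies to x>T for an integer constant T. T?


Formula: wp(x:=E, P) = P[E/x] (substitute E for x in postcondition)
Step 1: Postcondition: x>131
Step 2: Substitute x+471 for x: x+471>131
Step 3: Solve for x: x > 131-471 = -340

-340


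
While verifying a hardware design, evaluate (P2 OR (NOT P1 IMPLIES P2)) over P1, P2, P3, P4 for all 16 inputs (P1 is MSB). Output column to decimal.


Formula: (P2 OR (NOT P1 IMPLIES P2)) over P1, P2, P3, P4 (16 rows)
Evaluate each row (bits = P1,P2,P3,P4, MSB first):
  row 0 [0000]: (0 OR (NOT 0 IMPLIES 0)) -> 0
  row 1 [0001]: (0 OR (NOT 0 IMPLIES 0)) -> 0
  row 2 [0010]: (0 OR (NOT 0 IMPLIES 0)) -> 0
  row 3 [0011]: (0 OR (NOT 0 IMPLIES 0)) -> 0
  row 4 [0100]: (1 OR (NOT 0 IMPLIES 1)) -> 1
  row 5 [0101]: (1 OR (NOT 0 IMPLIES 1)) -> 1
  row 6 [0110]: (1 OR (NOT 0 IMPLIES 1)) -> 1
  row 7 [0111]: (1 OR (NOT 0 IMPLIES 1)) -> 1
  row 8 [1000]: (0 OR (NOT 1 IMPLIES 0)) -> 1
  row 9 [1001]: (0 OR (NOT 1 IMPLIES 0)) -> 1
  row 10 [1010]: (0 OR (NOT 1 IMPLIES 0)) -> 1
  row 11 [1011]: (0 OR (NOT 1 IMPLIES 0)) -> 1
  row 12 [1100]: (1 OR (NOT 1 IMPLIES 1)) -> 1
  row 13 [1101]: (1 OR (NOT 1 IMPLIES 1)) -> 1
  row 14 [1110]: (1 OR (NOT 1 IMPLIES 1)) -> 1
  row 15 [1111]: (1 OR (NOT 1 IMPLIES 1)) -> 1
Full result column, 4 rows per line (P1,P2 fixed per line; P3,P4 runs 00..11 left to right):
  rows 0-3 [P1,P2=00]: 0000  = hex 0
  rows 4-7 [P1,P2=01]: 1111  = hex F
  rows 8-11 [P1,P2=10]: 1111  = hex F
  rows 12-15 [P1,P2=11]: 1111  = hex F
Output column (row 0 .. row 15) = 0000111111111111
Output column grouped in 4s = 0000 1111 1111 1111 = 0x0FFF
Convert to decimal digit by digit (value = value*16 + digit):
  0 -> 0
  0*16 + 15 (F) = 15
  15*16 + 15 (F) = 255
  255*16 + 15 (F) = 4095
Decimal = 4095

4095


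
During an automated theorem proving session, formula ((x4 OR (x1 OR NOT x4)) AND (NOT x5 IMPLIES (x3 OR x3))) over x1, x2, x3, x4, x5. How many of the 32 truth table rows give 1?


Formula: ((x4 OR (x1 OR NOT x4)) AND (NOT x5 IMPLIES (x3 OR x3))) over 5 vars (32 rows)
Evaluate each row (x1, x2, x3, x4, x5 as bits, MSB first):
  row 0 [00000]: ((0 OR (0 OR NOT 0)) AND (NOT 0 IMPLIES (0 OR 0))) -> 0
  row 1 [00001]: ((0 OR (0 OR NOT 0)) AND (NOT 1 IMPLIES (0 OR 0))) -> 1
  row 2 [00010]: ((1 OR (0 OR NOT 1)) AND (NOT 0 IMPLIES (0 OR 0))) -> 0
  row 3 [00011]: ((1 OR (0 OR NOT 1)) AND (NOT 1 IMPLIES (0 OR 0))) -> 1
  row 4 [00100]: ((0 OR (0 OR NOT 0)) AND (NOT 0 IMPLIES (1 OR 1))) -> 1
  row 5 [00101]: ((0 OR (0 OR NOT 0)) AND (NOT 1 IMPLIES (1 OR 1))) -> 1
  row 6 [00110]: ((1 OR (0 OR NOT 1)) AND (NOT 0 IMPLIES (1 OR 1))) -> 1
  row 7 [00111]: ((1 OR (0 OR NOT 1)) AND (NOT 1 IMPLIES (1 OR 1))) -> 1
  row 8 [01000]: ((0 OR (0 OR NOT 0)) AND (NOT 0 IMPLIES (0 OR 0))) -> 0
  row 9 [01001]: ((0 OR (0 OR NOT 0)) AND (NOT 1 IMPLIES (0 OR 0))) -> 1
  row 10 [01010]: ((1 OR (0 OR NOT 1)) AND (NOT 0 IMPLIES (0 OR 0))) -> 0
  row 11 [01011]: ((1 OR (0 OR NOT 1)) AND (NOT 1 IMPLIES (0 OR 0))) -> 1
  row 12 [01100]: ((0 OR (0 OR NOT 0)) AND (NOT 0 IMPLIES (1 OR 1))) -> 1
  row 13 [01101]: ((0 OR (0 OR NOT 0)) AND (NOT 1 IMPLIES (1 OR 1))) -> 1
  row 14 [01110]: ((1 OR (0 OR NOT 1)) AND (NOT 0 IMPLIES (1 OR 1))) -> 1
  row 15 [01111]: ((1 OR (0 OR NOT 1)) AND (NOT 1 IMPLIES (1 OR 1))) -> 1
  row 16 [10000]: ((0 OR (1 OR NOT 0)) AND (NOT 0 IMPLIES (0 OR 0))) -> 0
  row 17 [10001]: ((0 OR (1 OR NOT 0)) AND (NOT 1 IMPLIES (0 OR 0))) -> 1
  row 18 [10010]: ((1 OR (1 OR NOT 1)) AND (NOT 0 IMPLIES (0 OR 0))) -> 0
  row 19 [10011]: ((1 OR (1 OR NOT 1)) AND (NOT 1 IMPLIES (0 OR 0))) -> 1
  row 20 [10100]: ((0 OR (1 OR NOT 0)) AND (NOT 0 IMPLIES (1 OR 1))) -> 1
  row 21 [10101]: ((0 OR (1 OR NOT 0)) AND (NOT 1 IMPLIES (1 OR 1))) -> 1
  row 22 [10110]: ((1 OR (1 OR NOT 1)) AND (NOT 0 IMPLIES (1 OR 1))) -> 1
  row 23 [10111]: ((1 OR (1 OR NOT 1)) AND (NOT 1 IMPLIES (1 OR 1))) -> 1
  row 24 [11000]: ((0 OR (1 OR NOT 0)) AND (NOT 0 IMPLIES (0 OR 0))) -> 0
  row 25 [11001]: ((0 OR (1 OR NOT 0)) AND (NOT 1 IMPLIES (0 OR 0))) -> 1
  row 26 [11010]: ((1 OR (1 OR NOT 1)) AND (NOT 0 IMPLIES (0 OR 0))) -> 0
  row 27 [11011]: ((1 OR (1 OR NOT 1)) AND (NOT 1 IMPLIES (0 OR 0))) -> 1
  row 28 [11100]: ((0 OR (1 OR NOT 0)) AND (NOT 0 IMPLIES (1 OR 1))) -> 1
  row 29 [11101]: ((0 OR (1 OR NOT 0)) AND (NOT 1 IMPLIES (1 OR 1))) -> 1
  row 30 [11110]: ((1 OR (1 OR NOT 1)) AND (NOT 0 IMPLIES (1 OR 1))) -> 1
  row 31 [11111]: ((1 OR (1 OR NOT 1)) AND (NOT 1 IMPLIES (1 OR 1))) -> 1
Full result column, 8 rows per line (x1,x2 fixed per line; x3,x4,x5 runs 000..111 left to right):
  rows 0-7 [x1,x2=00]: 01011111  (ones: 6)
  rows 8-15 [x1,x2=01]: 01011111  (ones: 6)
  rows 16-23 [x1,x2=10]: 01011111  (ones: 6)
  rows 24-31 [x1,x2=11]: 01011111  (ones: 6)
Count of 1-rows = 6+6+6+6 = 24

24


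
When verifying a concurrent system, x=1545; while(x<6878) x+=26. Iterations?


Step 1: x goes from 1545 toward 6878 by 26; the body runs while x<6878, so iterations = ceil((bound-start)/step)
Step 2: Distance=5333
Step 3: ceil(5333/26)=206

206


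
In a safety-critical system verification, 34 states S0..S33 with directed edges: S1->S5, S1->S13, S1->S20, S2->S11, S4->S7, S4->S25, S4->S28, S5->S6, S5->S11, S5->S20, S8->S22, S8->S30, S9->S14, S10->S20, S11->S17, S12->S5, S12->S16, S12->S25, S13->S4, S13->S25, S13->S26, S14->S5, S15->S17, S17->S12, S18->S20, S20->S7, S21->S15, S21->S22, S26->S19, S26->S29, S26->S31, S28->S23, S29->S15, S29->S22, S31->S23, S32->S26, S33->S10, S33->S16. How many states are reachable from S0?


BFS from S0:
  layer 0: {S0}
Reachable set: {S0}
Count = 1

1


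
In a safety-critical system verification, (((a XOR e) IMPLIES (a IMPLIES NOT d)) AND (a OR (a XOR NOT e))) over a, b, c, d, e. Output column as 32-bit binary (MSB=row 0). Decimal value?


Formula: (((a XOR e) IMPLIES (a IMPLIES NOT d)) AND (a OR (a XOR NOT e))) over a, b, c, d, e (32 rows)
Evaluate each row (bits = a,b,c,d,e, MSB first):
  row 0 [00000]: (((0 XOR 0) IMPLIES (0 IMPLIES NOT 0)) AND (0 OR (0 XOR NOT 0))) -> 1
  row 1 [00001]: (((0 XOR 1) IMPLIES (0 IMPLIES NOT 0)) AND (0 OR (0 XOR NOT 1))) -> 0
  row 2 [00010]: (((0 XOR 0) IMPLIES (0 IMPLIES NOT 1)) AND (0 OR (0 XOR NOT 0))) -> 1
  row 3 [00011]: (((0 XOR 1) IMPLIES (0 IMPLIES NOT 1)) AND (0 OR (0 XOR NOT 1))) -> 0
  row 4 [00100]: (((0 XOR 0) IMPLIES (0 IMPLIES NOT 0)) AND (0 OR (0 XOR NOT 0))) -> 1
  row 5 [00101]: (((0 XOR 1) IMPLIES (0 IMPLIES NOT 0)) AND (0 OR (0 XOR NOT 1))) -> 0
  row 6 [00110]: (((0 XOR 0) IMPLIES (0 IMPLIES NOT 1)) AND (0 OR (0 XOR NOT 0))) -> 1
  row 7 [00111]: (((0 XOR 1) IMPLIES (0 IMPLIES NOT 1)) AND (0 OR (0 XOR NOT 1))) -> 0
  row 8 [01000]: (((0 XOR 0) IMPLIES (0 IMPLIES NOT 0)) AND (0 OR (0 XOR NOT 0))) -> 1
  row 9 [01001]: (((0 XOR 1) IMPLIES (0 IMPLIES NOT 0)) AND (0 OR (0 XOR NOT 1))) -> 0
  row 10 [01010]: (((0 XOR 0) IMPLIES (0 IMPLIES NOT 1)) AND (0 OR (0 XOR NOT 0))) -> 1
  row 11 [01011]: (((0 XOR 1) IMPLIES (0 IMPLIES NOT 1)) AND (0 OR (0 XOR NOT 1))) -> 0
  row 12 [01100]: (((0 XOR 0) IMPLIES (0 IMPLIES NOT 0)) AND (0 OR (0 XOR NOT 0))) -> 1
  row 13 [01101]: (((0 XOR 1) IMPLIES (0 IMPLIES NOT 0)) AND (0 OR (0 XOR NOT 1))) -> 0
  row 14 [01110]: (((0 XOR 0) IMPLIES (0 IMPLIES NOT 1)) AND (0 OR (0 XOR NOT 0))) -> 1
  row 15 [01111]: (((0 XOR 1) IMPLIES (0 IMPLIES NOT 1)) AND (0 OR (0 XOR NOT 1))) -> 0
  row 16 [10000]: (((1 XOR 0) IMPLIES (1 IMPLIES NOT 0)) AND (1 OR (1 XOR NOT 0))) -> 1
  row 17 [10001]: (((1 XOR 1) IMPLIES (1 IMPLIES NOT 0)) AND (1 OR (1 XOR NOT 1))) -> 1
  row 18 [10010]: (((1 XOR 0) IMPLIES (1 IMPLIES NOT 1)) AND (1 OR (1 XOR NOT 0))) -> 0
  row 19 [10011]: (((1 XOR 1) IMPLIES (1 IMPLIES NOT 1)) AND (1 OR (1 XOR NOT 1))) -> 1
  row 20 [10100]: (((1 XOR 0) IMPLIES (1 IMPLIES NOT 0)) AND (1 OR (1 XOR NOT 0))) -> 1
  row 21 [10101]: (((1 XOR 1) IMPLIES (1 IMPLIES NOT 0)) AND (1 OR (1 XOR NOT 1))) -> 1
  row 22 [10110]: (((1 XOR 0) IMPLIES (1 IMPLIES NOT 1)) AND (1 OR (1 XOR NOT 0))) -> 0
  row 23 [10111]: (((1 XOR 1) IMPLIES (1 IMPLIES NOT 1)) AND (1 OR (1 XOR NOT 1))) -> 1
  row 24 [11000]: (((1 XOR 0) IMPLIES (1 IMPLIES NOT 0)) AND (1 OR (1 XOR NOT 0))) -> 1
  row 25 [11001]: (((1 XOR 1) IMPLIES (1 IMPLIES NOT 0)) AND (1 OR (1 XOR NOT 1))) -> 1
  row 26 [11010]: (((1 XOR 0) IMPLIES (1 IMPLIES NOT 1)) AND (1 OR (1 XOR NOT 0))) -> 0
  row 27 [11011]: (((1 XOR 1) IMPLIES (1 IMPLIES NOT 1)) AND (1 OR (1 XOR NOT 1))) -> 1
  row 28 [11100]: (((1 XOR 0) IMPLIES (1 IMPLIES NOT 0)) AND (1 OR (1 XOR NOT 0))) -> 1
  row 29 [11101]: (((1 XOR 1) IMPLIES (1 IMPLIES NOT 0)) AND (1 OR (1 XOR NOT 1))) -> 1
  row 30 [11110]: (((1 XOR 0) IMPLIES (1 IMPLIES NOT 1)) AND (1 OR (1 XOR NOT 0))) -> 0
  row 31 [11111]: (((1 XOR 1) IMPLIES (1 IMPLIES NOT 1)) AND (1 OR (1 XOR NOT 1))) -> 1
Full result column, 4 rows per line (a,b,c fixed per line; d,e runs 00..11 left to right):
  rows 0-3 [a,b,c=000]: 1010  = hex A
  rows 4-7 [a,b,c=001]: 1010  = hex A
  rows 8-11 [a,b,c=010]: 1010  = hex A
  rows 12-15 [a,b,c=011]: 1010  = hex A
  rows 16-19 [a,b,c=100]: 1101  = hex D
  rows 20-23 [a,b,c=101]: 1101  = hex D
  rows 24-27 [a,b,c=110]: 1101  = hex D
  rows 28-31 [a,b,c=111]: 1101  = hex D
Output column (row 0 .. row 31) = 10101010101010101101110111011101
Output column grouped in 4s = 1010 1010 1010 1010 1101 1101 1101 1101 = 0xAAAADDDD
Convert to decimal digit by digit (value = value*16 + digit):
  A -> 10
  10*16 + 10 (A) = 170
  170*16 + 10 (A) = 2730
  2730*16 + 10 (A) = 43690
  43690*16 + 13 (D) = 699053
  699053*16 + 13 (D) = 11184861
  11184861*16 + 13 (D) = 178957789
  178957789*16 + 13 (D) = 2863324637
Decimal = 2863324637

2863324637


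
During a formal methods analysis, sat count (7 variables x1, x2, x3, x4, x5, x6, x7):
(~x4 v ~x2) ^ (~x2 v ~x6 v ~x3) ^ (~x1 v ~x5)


CNF with 3 clauses over 7 vars (128 assignments).
An assignment satisfies CNF iff every clause has >=1 true literal.
Check each row (bits = x1,x2,x3,x4,x5,x6,x7; clause T/F shown):
  row 0 [0000000]: clauses=TTT -> 1
  row 1 [0000001]: clauses=TTT -> 1
  row 2 [0000010]: clauses=TTT -> 1
  row 3 [0000011]: clauses=TTT -> 1
  row 4 [0000100]: clauses=TTT -> 1
  (every remaining row is evaluated the same way; all 128 results are listed next)
Full result column, 8 rows per line (x1,x2,x3,x4 fixed per line; x5,x6,x7 runs 000..111 left to right):
  rows 0-7 [x1,x2,x3,x4=0000]: 11111111  (ones: 8)
  rows 8-15 [x1,x2,x3,x4=0001]: 11111111  (ones: 8)
  rows 16-23 [x1,x2,x3,x4=0010]: 11111111  (ones: 8)
  rows 24-31 [x1,x2,x3,x4=0011]: 11111111  (ones: 8)
  rows 32-39 [x1,x2,x3,x4=0100]: 11111111  (ones: 8)
  rows 40-47 [x1,x2,x3,x4=0101]: 00000000  (ones: 0)
  rows 48-55 [x1,x2,x3,x4=0110]: 11001100  (ones: 4)
  rows 56-63 [x1,x2,x3,x4=0111]: 00000000  (ones: 0)
  rows 64-71 [x1,x2,x3,x4=1000]: 11110000  (ones: 4)
  rows 72-79 [x1,x2,x3,x4=1001]: 11110000  (ones: 4)
  rows 80-87 [x1,x2,x3,x4=1010]: 11110000  (ones: 4)
  rows 88-95 [x1,x2,x3,x4=1011]: 11110000  (ones: 4)
  rows 96-103 [x1,x2,x3,x4=1100]: 11110000  (ones: 4)
  rows 104-111 [x1,x2,x3,x4=1101]: 00000000  (ones: 0)
  rows 112-119 [x1,x2,x3,x4=1110]: 11000000  (ones: 2)
  rows 120-127 [x1,x2,x3,x4=1111]: 00000000  (ones: 0)
Satisfying assignments = 8+8+8+8+8+0+4+0+4+4+4+4+4+0+2+0 = 66

66


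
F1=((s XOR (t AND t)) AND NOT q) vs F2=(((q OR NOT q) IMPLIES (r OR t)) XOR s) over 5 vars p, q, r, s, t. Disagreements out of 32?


F1 = ((s XOR (t AND t)) AND NOT q)
F2 = (((q OR NOT q) IMPLIES (r OR t)) XOR s)
Evaluate both on each of 32 rows (bits = p,q,r,s,t):
  row 0 [00000]: F1=0 F2=0 -> 0
  row 1 [00001]: F1=1 F2=1 -> 0
  row 2 [00010]: F1=1 F2=1 -> 0
  row 3 [00011]: F1=0 F2=0 -> 0
  row 4 [00100]: F1=0 F2=1 (differ) -> 1
  row 5 [00101]: F1=1 F2=1 -> 0
  row 6 [00110]: F1=1 F2=0 (differ) -> 1
  row 7 [00111]: F1=0 F2=0 -> 0
  row 8 [01000]: F1=0 F2=0 -> 0
  row 9 [01001]: F1=0 F2=1 (differ) -> 1
  row 10 [01010]: F1=0 F2=1 (differ) -> 1
  row 11 [01011]: F1=0 F2=0 -> 0
  row 12 [01100]: F1=0 F2=1 (differ) -> 1
  row 13 [01101]: F1=0 F2=1 (differ) -> 1
  row 14 [01110]: F1=0 F2=0 -> 0
  row 15 [01111]: F1=0 F2=0 -> 0
  row 16 [10000]: F1=0 F2=0 -> 0
  row 17 [10001]: F1=1 F2=1 -> 0
  row 18 [10010]: F1=1 F2=1 -> 0
  row 19 [10011]: F1=0 F2=0 -> 0
  row 20 [10100]: F1=0 F2=1 (differ) -> 1
  row 21 [10101]: F1=1 F2=1 -> 0
  row 22 [10110]: F1=1 F2=0 (differ) -> 1
  row 23 [10111]: F1=0 F2=0 -> 0
  row 24 [11000]: F1=0 F2=0 -> 0
  row 25 [11001]: F1=0 F2=1 (differ) -> 1
  row 26 [11010]: F1=0 F2=1 (differ) -> 1
  row 27 [11011]: F1=0 F2=0 -> 0
  row 28 [11100]: F1=0 F2=1 (differ) -> 1
  row 29 [11101]: F1=0 F2=1 (differ) -> 1
  row 30 [11110]: F1=0 F2=0 -> 0
  row 31 [11111]: F1=0 F2=0 -> 0
Full result column, 8 rows per line (p,q fixed per line; r,s,t runs 000..111 left to right):
  rows 0-7 [p,q=00]: 00001010  (ones: 2)
  rows 8-15 [p,q=01]: 01101100  (ones: 4)
  rows 16-23 [p,q=10]: 00001010  (ones: 2)
  rows 24-31 [p,q=11]: 01101100  (ones: 4)
Disagreements = 2+4+2+4 = 12

12


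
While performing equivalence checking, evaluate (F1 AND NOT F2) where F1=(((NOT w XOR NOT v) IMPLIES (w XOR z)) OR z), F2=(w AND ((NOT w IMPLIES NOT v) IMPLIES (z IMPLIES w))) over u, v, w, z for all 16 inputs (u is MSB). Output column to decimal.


F1 = (((NOT w XOR NOT v) IMPLIES (w XOR z)) OR z)
F2 = (w AND ((NOT w IMPLIES NOT v) IMPLIES (z IMPLIES w)))
Counterexample to F1=>F2 is where F1=1 and F2=0.
Evaluate each row (bits = u,v,w,z, MSB first):
  row 0 [0000]: F1=1 F2=0 -> F1&~F2 -> 1
  row 1 [0001]: F1=1 F2=0 -> F1&~F2 -> 1
  row 2 [0010]: F1=1 F2=1 -> F1&~F2 -> 0
  row 3 [0011]: F1=1 F2=1 -> F1&~F2 -> 0
  row 4 [0100]: F1=0 F2=0 -> F1&~F2 -> 0
  row 5 [0101]: F1=1 F2=0 -> F1&~F2 -> 1
  row 6 [0110]: F1=1 F2=1 -> F1&~F2 -> 0
  row 7 [0111]: F1=1 F2=1 -> F1&~F2 -> 0
  row 8 [1000]: F1=1 F2=0 -> F1&~F2 -> 1
  row 9 [1001]: F1=1 F2=0 -> F1&~F2 -> 1
  row 10 [1010]: F1=1 F2=1 -> F1&~F2 -> 0
  row 11 [1011]: F1=1 F2=1 -> F1&~F2 -> 0
  row 12 [1100]: F1=0 F2=0 -> F1&~F2 -> 0
  row 13 [1101]: F1=1 F2=0 -> F1&~F2 -> 1
  row 14 [1110]: F1=1 F2=1 -> F1&~F2 -> 0
  row 15 [1111]: F1=1 F2=1 -> F1&~F2 -> 0
Full result column, 4 rows per line (u,v fixed per line; w,z runs 00..11 left to right):
  rows 0-3 [u,v=00]: 1100  = hex C
  rows 4-7 [u,v=01]: 0100  = hex 4
  rows 8-11 [u,v=10]: 1100  = hex C
  rows 12-15 [u,v=11]: 0100  = hex 4
Counterexample vector (row 0 .. row 15) = 1100010011000100
Output column grouped in 4s = 1100 0100 1100 0100 = 0xC4C4
Convert to decimal digit by digit (value = value*16 + digit):
  C -> 12
  12*16 + 4 = 196
  196*16 + 12 (C) = 3148
  3148*16 + 4 = 50372
Decimal = 50372

50372


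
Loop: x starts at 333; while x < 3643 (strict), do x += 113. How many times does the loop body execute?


Step 1: x goes from 333 toward 3643 by 113; the body runs while x<3643, so iterations = ceil((bound-start)/step)
Step 2: Distance=3310
Step 3: ceil(3310/113)=30

30


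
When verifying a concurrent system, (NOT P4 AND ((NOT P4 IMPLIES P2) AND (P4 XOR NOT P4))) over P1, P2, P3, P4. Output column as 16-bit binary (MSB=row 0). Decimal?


Formula: (NOT P4 AND ((NOT P4 IMPLIES P2) AND (P4 XOR NOT P4))) over P1, P2, P3, P4 (16 rows)
Evaluate each row (bits = P1,P2,P3,P4, MSB first):
  row 0 [0000]: (NOT 0 AND ((NOT 0 IMPLIES 0) AND (0 XOR NOT 0))) -> 0
  row 1 [0001]: (NOT 1 AND ((NOT 1 IMPLIES 0) AND (1 XOR NOT 1))) -> 0
  row 2 [0010]: (NOT 0 AND ((NOT 0 IMPLIES 0) AND (0 XOR NOT 0))) -> 0
  row 3 [0011]: (NOT 1 AND ((NOT 1 IMPLIES 0) AND (1 XOR NOT 1))) -> 0
  row 4 [0100]: (NOT 0 AND ((NOT 0 IMPLIES 1) AND (0 XOR NOT 0))) -> 1
  row 5 [0101]: (NOT 1 AND ((NOT 1 IMPLIES 1) AND (1 XOR NOT 1))) -> 0
  row 6 [0110]: (NOT 0 AND ((NOT 0 IMPLIES 1) AND (0 XOR NOT 0))) -> 1
  row 7 [0111]: (NOT 1 AND ((NOT 1 IMPLIES 1) AND (1 XOR NOT 1))) -> 0
  row 8 [1000]: (NOT 0 AND ((NOT 0 IMPLIES 0) AND (0 XOR NOT 0))) -> 0
  row 9 [1001]: (NOT 1 AND ((NOT 1 IMPLIES 0) AND (1 XOR NOT 1))) -> 0
  row 10 [1010]: (NOT 0 AND ((NOT 0 IMPLIES 0) AND (0 XOR NOT 0))) -> 0
  row 11 [1011]: (NOT 1 AND ((NOT 1 IMPLIES 0) AND (1 XOR NOT 1))) -> 0
  row 12 [1100]: (NOT 0 AND ((NOT 0 IMPLIES 1) AND (0 XOR NOT 0))) -> 1
  row 13 [1101]: (NOT 1 AND ((NOT 1 IMPLIES 1) AND (1 XOR NOT 1))) -> 0
  row 14 [1110]: (NOT 0 AND ((NOT 0 IMPLIES 1) AND (0 XOR NOT 0))) -> 1
  row 15 [1111]: (NOT 1 AND ((NOT 1 IMPLIES 1) AND (1 XOR NOT 1))) -> 0
Full result column, 4 rows per line (P1,P2 fixed per line; P3,P4 runs 00..11 left to right):
  rows 0-3 [P1,P2=00]: 0000  = hex 0
  rows 4-7 [P1,P2=01]: 1010  = hex A
  rows 8-11 [P1,P2=10]: 0000  = hex 0
  rows 12-15 [P1,P2=11]: 1010  = hex A
Output column (row 0 .. row 15) = 0000101000001010
Output column grouped in 4s = 0000 1010 0000 1010 = 0x0A0A
Convert to decimal digit by digit (value = value*16 + digit):
  0 -> 0
  0*16 + 10 (A) = 10
  10*16 + 0 = 160
  160*16 + 10 (A) = 2570
Decimal = 2570

2570


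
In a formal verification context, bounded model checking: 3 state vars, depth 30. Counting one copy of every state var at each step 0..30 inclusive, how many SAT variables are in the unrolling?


BMC unrolls to depth k, creating one copy of each state var for steps 0..k.
Step count = 30 + 1 = 31 (steps 0 through 30)
Vars per step = 3
Total = 3 * 31 = 93

93


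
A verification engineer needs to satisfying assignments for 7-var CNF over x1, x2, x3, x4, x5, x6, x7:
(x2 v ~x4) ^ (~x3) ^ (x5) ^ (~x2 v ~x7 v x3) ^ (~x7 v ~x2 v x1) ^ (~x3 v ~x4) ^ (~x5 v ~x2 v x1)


CNF with 7 clauses over 7 vars (128 assignments).
An assignment satisfies CNF iff every clause has >=1 true literal.
Check each row (bits = x1,x2,x3,x4,x5,x6,x7; clause T/F shown):
  row 0 [0000000]: clauses=TTFTTTT -> 0
  row 1 [0000001]: clauses=TTFTTTT -> 0
  row 2 [0000010]: clauses=TTFTTTT -> 0
  row 3 [0000011]: clauses=TTFTTTT -> 0
  row 4 [0000100]: clauses=TTTTTTT -> 1
  (every remaining row is evaluated the same way; all 128 results are listed next)
Full result column, 8 rows per line (x1,x2,x3,x4 fixed per line; x5,x6,x7 runs 000..111 left to right):
  rows 0-7 [x1,x2,x3,x4=0000]: 00001111  (ones: 4)
  rows 8-15 [x1,x2,x3,x4=0001]: 00000000  (ones: 0)
  rows 16-23 [x1,x2,x3,x4=0010]: 00000000  (ones: 0)
  rows 24-31 [x1,x2,x3,x4=0011]: 00000000  (ones: 0)
  rows 32-39 [x1,x2,x3,x4=0100]: 00000000  (ones: 0)
  rows 40-47 [x1,x2,x3,x4=0101]: 00000000  (ones: 0)
  rows 48-55 [x1,x2,x3,x4=0110]: 00000000  (ones: 0)
  rows 56-63 [x1,x2,x3,x4=0111]: 00000000  (ones: 0)
  rows 64-71 [x1,x2,x3,x4=1000]: 00001111  (ones: 4)
  rows 72-79 [x1,x2,x3,x4=1001]: 00000000  (ones: 0)
  rows 80-87 [x1,x2,x3,x4=1010]: 00000000  (ones: 0)
  rows 88-95 [x1,x2,x3,x4=1011]: 00000000  (ones: 0)
  rows 96-103 [x1,x2,x3,x4=1100]: 00001010  (ones: 2)
  rows 104-111 [x1,x2,x3,x4=1101]: 00001010  (ones: 2)
  rows 112-119 [x1,x2,x3,x4=1110]: 00000000  (ones: 0)
  rows 120-127 [x1,x2,x3,x4=1111]: 00000000  (ones: 0)
Satisfying assignments = 4+0+0+0+0+0+0+0+4+0+0+0+2+2+0+0 = 12

12


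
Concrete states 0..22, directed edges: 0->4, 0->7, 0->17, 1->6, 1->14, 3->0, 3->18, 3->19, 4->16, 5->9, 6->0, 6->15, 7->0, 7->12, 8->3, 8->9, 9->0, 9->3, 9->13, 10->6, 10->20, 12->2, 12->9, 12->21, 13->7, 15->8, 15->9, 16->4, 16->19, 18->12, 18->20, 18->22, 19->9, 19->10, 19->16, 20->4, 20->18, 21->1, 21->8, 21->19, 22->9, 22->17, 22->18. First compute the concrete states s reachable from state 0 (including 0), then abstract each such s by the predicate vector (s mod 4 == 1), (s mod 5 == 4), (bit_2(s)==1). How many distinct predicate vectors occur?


BFS from 0:
Concrete reachable: {0, 1, 2, 3, 4, 6, 7, 8, 9, 10, 12, 13, 14, 15, 16, 17, 18, 19, 20, 21, 22}
Abstract via predicates (s mod 4 == 1), (s mod 5 == 4), (bit_2(s)==1):
  (0,0,0) <- {0, 2, 3, 8, 10, 16, 18}
  (0,0,1) <- {6, 7, 12, 15, 20, 22}
  (0,1,0) <- {19}
  (0,1,1) <- {4, 14}
  (1,0,0) <- {1, 17}
  (1,0,1) <- {13, 21}
  (1,1,0) <- {9}
Distinct abstract states = 7

7


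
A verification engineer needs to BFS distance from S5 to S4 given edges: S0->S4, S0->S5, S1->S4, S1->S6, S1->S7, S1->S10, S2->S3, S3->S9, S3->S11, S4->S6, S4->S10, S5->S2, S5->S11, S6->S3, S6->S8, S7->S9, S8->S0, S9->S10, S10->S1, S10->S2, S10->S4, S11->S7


BFS layer-by-layer from S5:
  dist 0: {S5}
  dist 1: {S2, S11}
  dist 2: {S3, S7}
  dist 3: {S9}
  dist 4: {S10}
  dist 5: {S1, S4}
  -> S4 reached at distance 5
Shortest path length = 5

5


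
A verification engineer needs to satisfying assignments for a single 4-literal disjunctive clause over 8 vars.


Step 1: Total=2^8=256
Step 2: Unsat when all 4 false: 2^4=16
Step 3: Sat=256-16=240

240


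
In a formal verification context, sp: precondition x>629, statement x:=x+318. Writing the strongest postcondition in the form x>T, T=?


Formula: sp(P, x:=E) = exists old_x. (x = E[old_x/x]) AND P[old_x/x] (old_x is the value of x before the assignment; eliminate old_x by solving x = E[old_x/x] for old_x)
Step 1: Precondition P: x>629, i.e. old_x > 629
Step 2: Assignment gives x = old_x + 318, so old_x = x - 318
Step 3: Substitute into P: x - 318 > 629
Step 4: Simplify: x > 629+318 = 947

947


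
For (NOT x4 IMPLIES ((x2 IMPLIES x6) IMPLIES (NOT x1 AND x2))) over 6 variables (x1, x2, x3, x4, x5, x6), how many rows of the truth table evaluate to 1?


Formula: (NOT x4 IMPLIES ((x2 IMPLIES x6) IMPLIES (NOT x1 AND x2))) over 6 vars (64 rows)
Evaluate each row (x1, x2, x3, x4, x5, x6 as bits, MSB first):
  row 0 [000000]: (NOT 0 IMPLIES ((0 IMPLIES 0) IMPLIES (NOT 0 AND 0))) -> 0
  row 1 [000001]: (NOT 0 IMPLIES ((0 IMPLIES 1) IMPLIES (NOT 0 AND 0))) -> 0
  row 2 [000010]: (NOT 0 IMPLIES ((0 IMPLIES 0) IMPLIES (NOT 0 AND 0))) -> 0
  row 3 [000011]: (NOT 0 IMPLIES ((0 IMPLIES 1) IMPLIES (NOT 0 AND 0))) -> 0
  row 4 [000100]: (NOT 1 IMPLIES ((0 IMPLIES 0) IMPLIES (NOT 0 AND 0))) -> 1
  (every remaining row is evaluated the same way; all 64 results are listed next)
Full result column, 8 rows per line (x1,x2,x3 fixed per line; x4,x5,x6 runs 000..111 left to right):
  rows 0-7 [x1,x2,x3=000]: 00001111  (ones: 4)
  rows 8-15 [x1,x2,x3=001]: 00001111  (ones: 4)
  rows 16-23 [x1,x2,x3=010]: 11111111  (ones: 8)
  rows 24-31 [x1,x2,x3=011]: 11111111  (ones: 8)
  rows 32-39 [x1,x2,x3=100]: 00001111  (ones: 4)
  rows 40-47 [x1,x2,x3=101]: 00001111  (ones: 4)
  rows 48-55 [x1,x2,x3=110]: 10101111  (ones: 6)
  rows 56-63 [x1,x2,x3=111]: 10101111  (ones: 6)
Count of 1-rows = 4+4+8+8+4+4+6+6 = 44

44


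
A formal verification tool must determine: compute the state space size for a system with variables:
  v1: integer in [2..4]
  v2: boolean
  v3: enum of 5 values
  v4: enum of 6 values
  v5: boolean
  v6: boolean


State space = product of domain sizes of all variables.
Domain sizes:
  v1 (integer in [2..4]): 3
  v2 (boolean): 2
  v3 (enum of 5 values): 5
  v4 (enum of 6 values): 6
  v5 (boolean): 2
  v6 (boolean): 2
Product = 3 * 2 * 5 * 6 * 2 * 2 = 720

720


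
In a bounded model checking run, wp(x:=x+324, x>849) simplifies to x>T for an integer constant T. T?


Formula: wp(x:=E, P) = P[E/x] (substitute E for x in postcondition)
Step 1: Postcondition: x>849
Step 2: Substitute x+324 for x: x+324>849
Step 3: Solve for x: x > 849-324 = 525

525


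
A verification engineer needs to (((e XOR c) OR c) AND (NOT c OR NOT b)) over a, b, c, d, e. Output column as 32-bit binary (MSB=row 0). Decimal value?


Formula: (((e XOR c) OR c) AND (NOT c OR NOT b)) over a, b, c, d, e (32 rows)
Evaluate each row (bits = a,b,c,d,e, MSB first):
  row 0 [00000]: (((0 XOR 0) OR 0) AND (NOT 0 OR NOT 0)) -> 0
  row 1 [00001]: (((1 XOR 0) OR 0) AND (NOT 0 OR NOT 0)) -> 1
  row 2 [00010]: (((0 XOR 0) OR 0) AND (NOT 0 OR NOT 0)) -> 0
  row 3 [00011]: (((1 XOR 0) OR 0) AND (NOT 0 OR NOT 0)) -> 1
  row 4 [00100]: (((0 XOR 1) OR 1) AND (NOT 1 OR NOT 0)) -> 1
  row 5 [00101]: (((1 XOR 1) OR 1) AND (NOT 1 OR NOT 0)) -> 1
  row 6 [00110]: (((0 XOR 1) OR 1) AND (NOT 1 OR NOT 0)) -> 1
  row 7 [00111]: (((1 XOR 1) OR 1) AND (NOT 1 OR NOT 0)) -> 1
  row 8 [01000]: (((0 XOR 0) OR 0) AND (NOT 0 OR NOT 1)) -> 0
  row 9 [01001]: (((1 XOR 0) OR 0) AND (NOT 0 OR NOT 1)) -> 1
  row 10 [01010]: (((0 XOR 0) OR 0) AND (NOT 0 OR NOT 1)) -> 0
  row 11 [01011]: (((1 XOR 0) OR 0) AND (NOT 0 OR NOT 1)) -> 1
  row 12 [01100]: (((0 XOR 1) OR 1) AND (NOT 1 OR NOT 1)) -> 0
  row 13 [01101]: (((1 XOR 1) OR 1) AND (NOT 1 OR NOT 1)) -> 0
  row 14 [01110]: (((0 XOR 1) OR 1) AND (NOT 1 OR NOT 1)) -> 0
  row 15 [01111]: (((1 XOR 1) OR 1) AND (NOT 1 OR NOT 1)) -> 0
  row 16 [10000]: (((0 XOR 0) OR 0) AND (NOT 0 OR NOT 0)) -> 0
  row 17 [10001]: (((1 XOR 0) OR 0) AND (NOT 0 OR NOT 0)) -> 1
  row 18 [10010]: (((0 XOR 0) OR 0) AND (NOT 0 OR NOT 0)) -> 0
  row 19 [10011]: (((1 XOR 0) OR 0) AND (NOT 0 OR NOT 0)) -> 1
  row 20 [10100]: (((0 XOR 1) OR 1) AND (NOT 1 OR NOT 0)) -> 1
  row 21 [10101]: (((1 XOR 1) OR 1) AND (NOT 1 OR NOT 0)) -> 1
  row 22 [10110]: (((0 XOR 1) OR 1) AND (NOT 1 OR NOT 0)) -> 1
  row 23 [10111]: (((1 XOR 1) OR 1) AND (NOT 1 OR NOT 0)) -> 1
  row 24 [11000]: (((0 XOR 0) OR 0) AND (NOT 0 OR NOT 1)) -> 0
  row 25 [11001]: (((1 XOR 0) OR 0) AND (NOT 0 OR NOT 1)) -> 1
  row 26 [11010]: (((0 XOR 0) OR 0) AND (NOT 0 OR NOT 1)) -> 0
  row 27 [11011]: (((1 XOR 0) OR 0) AND (NOT 0 OR NOT 1)) -> 1
  row 28 [11100]: (((0 XOR 1) OR 1) AND (NOT 1 OR NOT 1)) -> 0
  row 29 [11101]: (((1 XOR 1) OR 1) AND (NOT 1 OR NOT 1)) -> 0
  row 30 [11110]: (((0 XOR 1) OR 1) AND (NOT 1 OR NOT 1)) -> 0
  row 31 [11111]: (((1 XOR 1) OR 1) AND (NOT 1 OR NOT 1)) -> 0
Full result column, 4 rows per line (a,b,c fixed per line; d,e runs 00..11 left to right):
  rows 0-3 [a,b,c=000]: 0101  = hex 5
  rows 4-7 [a,b,c=001]: 1111  = hex F
  rows 8-11 [a,b,c=010]: 0101  = hex 5
  rows 12-15 [a,b,c=011]: 0000  = hex 0
  rows 16-19 [a,b,c=100]: 0101  = hex 5
  rows 20-23 [a,b,c=101]: 1111  = hex F
  rows 24-27 [a,b,c=110]: 0101  = hex 5
  rows 28-31 [a,b,c=111]: 0000  = hex 0
Output column (row 0 .. row 31) = 01011111010100000101111101010000
Output column grouped in 4s = 0101 1111 0101 0000 0101 1111 0101 0000 = 0x5F505F50
Convert to decimal digit by digit (value = value*16 + digit):
  5 -> 5
  5*16 + 15 (F) = 95
  95*16 + 5 = 1525
  1525*16 + 0 = 24400
  24400*16 + 5 = 390405
  390405*16 + 15 (F) = 6246495
  6246495*16 + 5 = 99943925
  99943925*16 + 0 = 1599102800
Decimal = 1599102800

1599102800
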